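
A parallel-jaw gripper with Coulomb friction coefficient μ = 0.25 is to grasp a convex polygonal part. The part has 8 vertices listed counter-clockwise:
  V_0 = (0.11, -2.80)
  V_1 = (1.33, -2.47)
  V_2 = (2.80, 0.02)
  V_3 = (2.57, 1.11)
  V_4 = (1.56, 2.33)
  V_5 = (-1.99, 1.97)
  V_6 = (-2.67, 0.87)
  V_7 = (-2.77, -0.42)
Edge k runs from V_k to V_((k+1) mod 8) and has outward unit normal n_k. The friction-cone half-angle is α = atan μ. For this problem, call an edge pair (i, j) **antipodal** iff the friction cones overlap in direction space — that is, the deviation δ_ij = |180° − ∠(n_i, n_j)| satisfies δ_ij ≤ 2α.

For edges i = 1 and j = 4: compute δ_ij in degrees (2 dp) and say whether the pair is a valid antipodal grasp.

δ = 53.65°, invalid

α = atan 0.25 = 14.04°;  2α = 28.07°
edge 1: e_1 = (+1.47, +2.49);  n_1 = (+0.8611, -0.5084)
edge 4: e_4 = (-3.55, -0.36);  n_4 = (-0.1009, +0.9949)
∠(n_1, n_4) = 126.35°
δ = |180° − 126.35°| = 53.65°
53.65° > 2α = 28.07°  →  invalid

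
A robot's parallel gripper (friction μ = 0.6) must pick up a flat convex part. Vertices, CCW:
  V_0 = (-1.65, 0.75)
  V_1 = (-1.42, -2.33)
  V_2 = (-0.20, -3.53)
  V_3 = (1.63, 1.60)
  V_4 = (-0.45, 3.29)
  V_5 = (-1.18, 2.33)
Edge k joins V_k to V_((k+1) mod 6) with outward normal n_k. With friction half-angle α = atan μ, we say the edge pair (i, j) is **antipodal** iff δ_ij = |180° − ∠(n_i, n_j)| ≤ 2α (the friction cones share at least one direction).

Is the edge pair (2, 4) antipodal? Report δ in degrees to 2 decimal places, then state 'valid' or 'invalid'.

δ = 17.62°, valid

α = atan 0.6 = 30.96°;  2α = 61.93°
edge 2: e_2 = (+1.83, +5.13);  n_2 = (+0.9419, -0.3360)
edge 4: e_4 = (-0.73, -0.96);  n_4 = (-0.7960, +0.6053)
∠(n_2, n_4) = 162.38°
δ = |180° − 162.38°| = 17.62°
17.62° ≤ 2α = 61.93°  →  valid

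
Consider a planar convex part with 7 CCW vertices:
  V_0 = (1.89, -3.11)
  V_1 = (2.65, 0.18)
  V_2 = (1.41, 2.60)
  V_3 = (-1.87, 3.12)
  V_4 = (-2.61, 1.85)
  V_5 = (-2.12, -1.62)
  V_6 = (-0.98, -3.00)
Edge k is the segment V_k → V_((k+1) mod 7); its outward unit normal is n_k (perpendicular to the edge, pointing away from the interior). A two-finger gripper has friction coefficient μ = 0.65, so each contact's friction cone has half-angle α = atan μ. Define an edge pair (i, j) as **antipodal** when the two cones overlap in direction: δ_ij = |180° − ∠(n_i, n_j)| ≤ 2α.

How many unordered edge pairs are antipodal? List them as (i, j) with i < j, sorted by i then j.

α = atan 0.65 = 33.02°;  2α = 66.05°
n_0 = (+0.9743, -0.2251)
n_1 = (+0.8900, +0.4560)
n_2 = (+0.1566, +0.9877)
n_3 = (-0.8640, +0.5034)
n_4 = (-0.9902, -0.1398)
n_5 = (-0.7710, -0.6369)
n_6 = (-0.0383, -0.9993)
  (0,1): δ = 139.86°  ·
  (0,2): δ = 86.00°  ·
  (0,3): δ = 17.22°  ✓
  (0,4): δ = 21.04°  ✓
  (0,5): δ = 52.57°  ✓
  (0,6): δ = 100.81°  ·
  (1,2): δ = 126.14°  ·
  (1,3): δ = 57.36°  ✓
  (1,4): δ = 19.09°  ✓
  (1,5): δ = 12.43°  ✓
  (1,6): δ = 60.67°  ✓
  (2,3): δ = 111.22°  ·
  (2,4): δ = 72.95°  ·
  (2,5): δ = 41.43°  ✓
  (2,6): δ = 6.81°  ✓
  (3,4): δ = 141.73°  ·
  (3,5): δ = 110.21°  ·
  (3,6): δ = 61.97°  ✓
  (4,5): δ = 148.48°  ·
  (4,6): δ = 100.23°  ·
  (5,6): δ = 131.75°  ·
antipodal pairs: 10

count = 10; pairs: (0,3), (0,4), (0,5), (1,3), (1,4), (1,5), (1,6), (2,5), (2,6), (3,6)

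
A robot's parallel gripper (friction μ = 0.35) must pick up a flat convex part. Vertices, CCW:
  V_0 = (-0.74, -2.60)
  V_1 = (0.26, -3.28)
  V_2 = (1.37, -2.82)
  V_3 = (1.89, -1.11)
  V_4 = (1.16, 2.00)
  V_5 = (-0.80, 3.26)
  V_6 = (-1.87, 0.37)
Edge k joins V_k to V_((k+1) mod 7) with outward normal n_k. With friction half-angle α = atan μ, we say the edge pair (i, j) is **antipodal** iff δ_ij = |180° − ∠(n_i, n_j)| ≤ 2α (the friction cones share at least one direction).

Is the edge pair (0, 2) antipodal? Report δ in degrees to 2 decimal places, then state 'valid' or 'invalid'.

δ = 72.70°, invalid

α = atan 0.35 = 19.29°;  2α = 38.58°
edge 0: e_0 = (+1.00, -0.68);  n_0 = (-0.5623, -0.8269)
edge 2: e_2 = (+0.52, +1.71);  n_2 = (+0.9567, -0.2909)
∠(n_0, n_2) = 107.30°
δ = |180° − 107.30°| = 72.70°
72.70° > 2α = 38.58°  →  invalid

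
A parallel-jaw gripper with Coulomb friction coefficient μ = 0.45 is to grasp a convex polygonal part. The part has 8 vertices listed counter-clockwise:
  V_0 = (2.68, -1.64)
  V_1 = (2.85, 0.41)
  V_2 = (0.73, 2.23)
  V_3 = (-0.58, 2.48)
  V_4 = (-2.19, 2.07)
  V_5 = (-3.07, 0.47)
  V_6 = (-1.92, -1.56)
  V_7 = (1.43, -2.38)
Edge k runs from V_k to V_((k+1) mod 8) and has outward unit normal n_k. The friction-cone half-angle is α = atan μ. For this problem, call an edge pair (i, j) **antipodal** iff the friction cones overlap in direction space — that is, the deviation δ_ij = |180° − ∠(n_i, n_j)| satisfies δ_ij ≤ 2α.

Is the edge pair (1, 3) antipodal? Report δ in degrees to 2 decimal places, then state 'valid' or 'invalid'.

δ = 125.07°, invalid

α = atan 0.45 = 24.23°;  2α = 48.46°
edge 1: e_1 = (-2.12, +1.82);  n_1 = (+0.6514, +0.7588)
edge 3: e_3 = (-1.61, -0.41);  n_3 = (-0.2468, +0.9691)
∠(n_1, n_3) = 54.93°
δ = |180° − 54.93°| = 125.07°
125.07° > 2α = 48.46°  →  invalid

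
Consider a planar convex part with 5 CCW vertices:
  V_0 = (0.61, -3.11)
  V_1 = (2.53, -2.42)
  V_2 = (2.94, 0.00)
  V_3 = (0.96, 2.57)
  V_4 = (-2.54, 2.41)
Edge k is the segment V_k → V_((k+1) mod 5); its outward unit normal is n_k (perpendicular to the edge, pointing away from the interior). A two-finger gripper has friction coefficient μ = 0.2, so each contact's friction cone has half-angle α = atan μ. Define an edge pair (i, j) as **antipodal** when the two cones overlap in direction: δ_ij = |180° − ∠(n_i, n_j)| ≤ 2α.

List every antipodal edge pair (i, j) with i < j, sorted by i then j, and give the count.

α = atan 0.2 = 11.31°;  2α = 22.62°
n_0 = (+0.3382, -0.9411)
n_1 = (+0.9859, -0.1670)
n_2 = (+0.7922, +0.6103)
n_3 = (-0.0457, +0.9990)
n_4 = (-0.8685, -0.4956)
  (0,1): δ = 119.38°  ·
  (0,2): δ = 72.16°  ·
  (0,3): δ = 17.15°  ✓
  (0,4): δ = 99.94°  ·
  (1,2): δ = 132.77°  ·
  (1,3): δ = 77.77°  ·
  (1,4): δ = 39.33°  ·
  (2,3): δ = 124.99°  ·
  (2,4): δ = 7.90°  ✓
  (3,4): δ = 62.91°  ·
antipodal pairs: 2

count = 2; pairs: (0,3), (2,4)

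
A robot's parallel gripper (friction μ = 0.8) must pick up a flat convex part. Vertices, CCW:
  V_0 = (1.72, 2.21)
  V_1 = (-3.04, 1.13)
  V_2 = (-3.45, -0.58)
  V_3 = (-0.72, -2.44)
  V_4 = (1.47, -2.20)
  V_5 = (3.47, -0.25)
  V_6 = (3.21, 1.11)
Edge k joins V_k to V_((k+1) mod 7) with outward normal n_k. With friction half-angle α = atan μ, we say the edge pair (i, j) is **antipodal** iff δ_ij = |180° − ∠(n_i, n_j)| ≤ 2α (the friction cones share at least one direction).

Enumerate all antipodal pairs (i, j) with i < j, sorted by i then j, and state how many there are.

count = 10; pairs: (0,2), (0,3), (0,4), (1,3), (1,4), (1,5), (1,6), (2,5), (2,6), (3,6)

α = atan 0.8 = 38.66°;  2α = 77.32°
n_0 = (-0.2213, +0.9752)
n_1 = (-0.9724, +0.2332)
n_2 = (-0.5631, -0.8264)
n_3 = (+0.1089, -0.9940)
n_4 = (+0.6981, -0.7160)
n_5 = (+0.9822, +0.1878)
n_6 = (+0.5939, +0.8045)
  (0,1): δ = 116.27°  ·
  (0,2): δ = 47.05°  ✓
  (0,3): δ = 6.53°  ✓
  (0,4): δ = 31.49°  ✓
  (0,5): δ = 88.04°  ·
  (0,6): δ = 130.78°  ·
  (1,2): δ = 110.78°  ·
  (1,3): δ = 70.26°  ✓
  (1,4): δ = 32.24°  ✓
  (1,5): δ = 24.31°  ✓
  (1,6): δ = 67.05°  ✓
  (2,3): δ = 139.48°  ·
  (2,4): δ = 101.46°  ·
  (2,5): δ = 44.91°  ✓
  (2,6): δ = 2.17°  ✓
  (3,4): δ = 141.98°  ·
  (3,5): δ = 85.43°  ·
  (3,6): δ = 42.69°  ✓
  (4,5): δ = 123.45°  ·
  (4,6): δ = 80.71°  ·
  (5,6): δ = 137.26°  ·
antipodal pairs: 10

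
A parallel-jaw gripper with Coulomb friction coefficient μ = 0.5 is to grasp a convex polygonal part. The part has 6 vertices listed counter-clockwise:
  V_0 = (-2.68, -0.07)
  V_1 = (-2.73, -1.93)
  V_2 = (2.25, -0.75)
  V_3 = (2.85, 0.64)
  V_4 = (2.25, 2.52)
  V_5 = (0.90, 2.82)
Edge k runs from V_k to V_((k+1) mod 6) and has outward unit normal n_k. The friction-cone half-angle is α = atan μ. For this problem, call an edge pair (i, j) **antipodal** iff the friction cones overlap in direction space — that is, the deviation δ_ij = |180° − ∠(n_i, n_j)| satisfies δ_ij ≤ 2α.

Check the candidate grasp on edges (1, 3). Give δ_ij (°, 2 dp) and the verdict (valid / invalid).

α = atan 0.5 = 26.57°;  2α = 53.13°
edge 1: e_1 = (+4.98, +1.18);  n_1 = (+0.2306, -0.9731)
edge 3: e_3 = (-0.60, +1.88);  n_3 = (+0.9527, +0.3040)
∠(n_1, n_3) = 94.37°
δ = |180° − 94.37°| = 85.63°
85.63° > 2α = 53.13°  →  invalid

δ = 85.63°, invalid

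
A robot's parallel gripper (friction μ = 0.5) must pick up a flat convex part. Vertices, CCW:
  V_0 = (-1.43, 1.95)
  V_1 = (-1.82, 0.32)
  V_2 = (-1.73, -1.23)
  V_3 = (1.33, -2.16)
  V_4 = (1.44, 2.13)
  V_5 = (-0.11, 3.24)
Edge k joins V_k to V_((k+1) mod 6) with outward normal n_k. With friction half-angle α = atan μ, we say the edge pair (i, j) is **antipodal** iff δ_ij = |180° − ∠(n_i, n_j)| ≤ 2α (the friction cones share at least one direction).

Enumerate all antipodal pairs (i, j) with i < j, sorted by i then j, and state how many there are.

count = 5; pairs: (0,3), (1,3), (1,4), (2,4), (3,5)

α = atan 0.5 = 26.57°;  2α = 53.13°
n_0 = (-0.9725, +0.2327)
n_1 = (-0.9983, -0.0580)
n_2 = (-0.2908, -0.9568)
n_3 = (+0.9997, -0.0256)
n_4 = (+0.5822, +0.8130)
n_5 = (-0.6989, +0.7152)
  (0,1): δ = 163.22°  ·
  (0,2): δ = 93.45°  ·
  (0,3): δ = 11.99°  ✓
  (0,4): δ = 67.85°  ·
  (0,5): δ = 147.80°  ·
  (1,2): δ = 110.23°  ·
  (1,3): δ = 4.79°  ✓
  (1,4): δ = 51.07°  ✓
  (1,5): δ = 131.02°  ·
  (2,3): δ = 74.56°  ·
  (2,4): δ = 18.70°  ✓
  (2,5): δ = 61.25°  ·
  (3,4): δ = 124.14°  ·
  (3,5): δ = 44.19°  ✓
  (4,5): δ = 100.05°  ·
antipodal pairs: 5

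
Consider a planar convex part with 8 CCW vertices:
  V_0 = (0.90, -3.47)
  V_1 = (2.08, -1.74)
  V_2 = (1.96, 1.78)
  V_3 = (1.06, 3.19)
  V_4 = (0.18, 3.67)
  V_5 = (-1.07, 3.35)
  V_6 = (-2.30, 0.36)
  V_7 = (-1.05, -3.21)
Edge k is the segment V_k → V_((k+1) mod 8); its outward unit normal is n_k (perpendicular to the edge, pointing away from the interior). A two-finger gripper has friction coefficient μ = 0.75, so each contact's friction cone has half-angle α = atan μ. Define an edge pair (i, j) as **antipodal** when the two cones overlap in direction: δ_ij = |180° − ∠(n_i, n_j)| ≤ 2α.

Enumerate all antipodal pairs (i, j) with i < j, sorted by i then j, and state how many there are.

α = atan 0.75 = 36.87°;  2α = 73.74°
n_0 = (+0.8261, -0.5635)
n_1 = (+0.9994, +0.0341)
n_2 = (+0.8429, +0.5380)
n_3 = (+0.4789, +0.8779)
n_4 = (-0.2480, +0.9688)
n_5 = (-0.9248, +0.3804)
n_6 = (-0.9438, -0.3305)
n_7 = (-0.1322, -0.9912)
  (0,1): δ = 143.75°  ·
  (0,2): δ = 113.15°  ·
  (0,3): δ = 84.31°  ·
  (0,4): δ = 41.34°  ✓
  (0,5): δ = 11.94°  ✓
  (0,6): δ = 53.59°  ✓
  (0,7): δ = 116.70°  ·
  (1,2): δ = 149.40°  ·
  (1,3): δ = 120.56°  ·
  (1,4): δ = 77.59°  ·
  (1,5): δ = 24.31°  ✓
  (1,6): δ = 17.34°  ✓
  (1,7): δ = 80.45°  ·
  (2,3): δ = 151.16°  ·
  (2,4): δ = 108.19°  ·
  (2,5): δ = 54.91°  ✓
  (2,6): δ = 13.25°  ✓
  (2,7): δ = 49.86°  ✓
  (3,4): δ = 137.03°  ·
  (3,5): δ = 83.75°  ·
  (3,6): δ = 42.09°  ✓
  (3,7): δ = 21.02°  ✓
  (4,5): δ = 126.72°  ·
  (4,6): δ = 85.06°  ·
  (4,7): δ = 21.95°  ✓
  (5,6): δ = 138.34°  ·
  (5,7): δ = 75.23°  ·
  (6,7): δ = 116.89°  ·
antipodal pairs: 11

count = 11; pairs: (0,4), (0,5), (0,6), (1,5), (1,6), (2,5), (2,6), (2,7), (3,6), (3,7), (4,7)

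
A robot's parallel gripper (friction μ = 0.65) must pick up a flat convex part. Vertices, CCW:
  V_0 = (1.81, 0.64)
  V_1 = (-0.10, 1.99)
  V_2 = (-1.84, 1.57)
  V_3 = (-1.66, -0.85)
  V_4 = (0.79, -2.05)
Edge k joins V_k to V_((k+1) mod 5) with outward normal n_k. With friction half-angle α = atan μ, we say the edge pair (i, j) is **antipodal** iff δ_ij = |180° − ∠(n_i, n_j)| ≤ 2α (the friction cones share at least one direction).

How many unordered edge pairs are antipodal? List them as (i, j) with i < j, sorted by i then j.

α = atan 0.65 = 33.02°;  2α = 66.05°
n_0 = (+0.5772, +0.8166)
n_1 = (-0.2346, +0.9721)
n_2 = (-0.9972, -0.0742)
n_3 = (-0.4399, -0.8981)
n_4 = (+0.9350, -0.3545)
  (0,1): δ = 131.18°  ·
  (0,2): δ = 50.49°  ✓
  (0,3): δ = 9.16°  ✓
  (0,4): δ = 104.49°  ·
  (1,2): δ = 99.32°  ·
  (1,3): δ = 39.67°  ✓
  (1,4): δ = 55.66°  ✓
  (2,3): δ = 120.35°  ·
  (2,4): δ = 25.02°  ✓
  (3,4): δ = 84.67°  ·
antipodal pairs: 5

count = 5; pairs: (0,2), (0,3), (1,3), (1,4), (2,4)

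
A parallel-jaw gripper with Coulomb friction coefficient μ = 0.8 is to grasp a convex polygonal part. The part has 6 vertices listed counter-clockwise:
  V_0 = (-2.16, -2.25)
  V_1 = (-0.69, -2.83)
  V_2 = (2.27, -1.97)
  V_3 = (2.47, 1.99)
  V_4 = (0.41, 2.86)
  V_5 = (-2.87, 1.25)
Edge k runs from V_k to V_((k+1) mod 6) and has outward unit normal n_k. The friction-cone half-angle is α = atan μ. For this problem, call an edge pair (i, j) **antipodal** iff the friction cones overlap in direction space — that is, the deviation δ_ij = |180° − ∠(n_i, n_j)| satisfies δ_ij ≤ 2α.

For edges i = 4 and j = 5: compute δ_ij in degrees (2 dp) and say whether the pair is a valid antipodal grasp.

α = atan 0.8 = 38.66°;  2α = 77.32°
edge 4: e_4 = (-3.28, -1.61);  n_4 = (-0.4406, +0.8977)
edge 5: e_5 = (+0.71, -3.50);  n_5 = (-0.9800, -0.1988)
∠(n_4, n_5) = 75.32°
δ = |180° − 75.32°| = 104.68°
104.68° > 2α = 77.32°  →  invalid

δ = 104.68°, invalid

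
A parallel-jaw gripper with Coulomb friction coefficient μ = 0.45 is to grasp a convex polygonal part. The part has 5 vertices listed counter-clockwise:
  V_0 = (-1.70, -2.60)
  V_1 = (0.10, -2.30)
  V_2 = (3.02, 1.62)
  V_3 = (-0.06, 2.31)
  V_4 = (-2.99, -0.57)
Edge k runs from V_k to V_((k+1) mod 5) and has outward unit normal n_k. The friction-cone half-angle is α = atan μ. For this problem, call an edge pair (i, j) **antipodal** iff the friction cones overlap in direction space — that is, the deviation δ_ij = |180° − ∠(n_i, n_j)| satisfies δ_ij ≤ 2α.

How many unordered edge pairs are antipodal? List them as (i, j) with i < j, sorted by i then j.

count = 4; pairs: (0,2), (0,3), (1,3), (2,4)

α = atan 0.45 = 24.23°;  2α = 48.46°
n_0 = (+0.1644, -0.9864)
n_1 = (+0.8020, -0.5974)
n_2 = (+0.2186, +0.9758)
n_3 = (-0.7010, +0.7132)
n_4 = (-0.8440, -0.5363)
  (0,1): δ = 136.14°  ·
  (0,2): δ = 22.09°  ✓
  (0,3): δ = 35.04°  ✓
  (0,4): δ = 112.97°  ·
  (1,2): δ = 65.94°  ·
  (1,3): δ = 8.81°  ✓
  (1,4): δ = 69.12°  ·
  (2,3): δ = 122.87°  ·
  (2,4): δ = 44.94°  ✓
  (3,4): δ = 102.07°  ·
antipodal pairs: 4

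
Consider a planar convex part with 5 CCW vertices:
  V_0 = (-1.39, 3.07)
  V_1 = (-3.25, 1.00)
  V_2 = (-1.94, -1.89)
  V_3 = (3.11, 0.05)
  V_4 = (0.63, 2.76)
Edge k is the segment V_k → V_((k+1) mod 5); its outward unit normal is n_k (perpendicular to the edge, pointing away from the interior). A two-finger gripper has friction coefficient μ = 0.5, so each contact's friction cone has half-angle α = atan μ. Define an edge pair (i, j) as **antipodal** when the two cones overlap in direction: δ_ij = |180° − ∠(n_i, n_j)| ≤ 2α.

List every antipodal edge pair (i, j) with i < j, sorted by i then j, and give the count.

count = 3; pairs: (0,2), (1,3), (2,4)

α = atan 0.5 = 26.57°;  2α = 53.13°
n_0 = (-0.7438, +0.6684)
n_1 = (-0.9108, -0.4129)
n_2 = (+0.3586, -0.9335)
n_3 = (+0.7377, +0.6751)
n_4 = (+0.1517, +0.9884)
  (0,1): δ = 113.67°  ·
  (0,2): δ = 27.04°  ✓
  (0,3): δ = 84.40°  ·
  (0,4): δ = 123.22°  ·
  (1,2): δ = 93.37°  ·
  (1,3): δ = 18.08°  ✓
  (1,4): δ = 56.89°  ·
  (2,3): δ = 68.55°  ·
  (2,4): δ = 29.74°  ✓
  (3,4): δ = 141.19°  ·
antipodal pairs: 3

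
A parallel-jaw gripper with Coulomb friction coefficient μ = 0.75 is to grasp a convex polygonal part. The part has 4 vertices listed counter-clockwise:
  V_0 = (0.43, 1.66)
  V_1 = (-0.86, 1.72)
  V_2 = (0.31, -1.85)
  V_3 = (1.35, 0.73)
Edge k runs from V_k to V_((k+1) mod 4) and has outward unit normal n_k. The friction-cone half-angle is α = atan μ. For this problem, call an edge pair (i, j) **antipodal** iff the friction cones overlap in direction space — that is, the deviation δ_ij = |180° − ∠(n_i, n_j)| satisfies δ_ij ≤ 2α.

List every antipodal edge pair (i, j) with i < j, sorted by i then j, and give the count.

α = atan 0.75 = 36.87°;  2α = 73.74°
n_0 = (+0.0465, +0.9989)
n_1 = (-0.9503, -0.3114)
n_2 = (+0.9275, -0.3739)
n_3 = (+0.7109, +0.7033)
  (0,1): δ = 69.19°  ✓
  (0,2): δ = 70.71°  ✓
  (0,3): δ = 137.35°  ·
  (1,2): δ = 40.10°  ✓
  (1,3): δ = 26.54°  ✓
  (2,3): δ = 113.36°  ·
antipodal pairs: 4

count = 4; pairs: (0,1), (0,2), (1,2), (1,3)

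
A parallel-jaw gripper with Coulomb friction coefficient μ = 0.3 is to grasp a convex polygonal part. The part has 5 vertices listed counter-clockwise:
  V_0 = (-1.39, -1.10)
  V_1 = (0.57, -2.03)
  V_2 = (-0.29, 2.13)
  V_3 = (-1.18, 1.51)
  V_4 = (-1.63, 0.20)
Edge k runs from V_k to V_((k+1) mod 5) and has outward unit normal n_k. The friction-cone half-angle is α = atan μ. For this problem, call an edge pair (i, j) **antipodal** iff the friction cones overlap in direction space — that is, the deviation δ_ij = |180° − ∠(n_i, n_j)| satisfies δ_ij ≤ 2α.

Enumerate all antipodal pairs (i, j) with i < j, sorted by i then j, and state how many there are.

count = 2; pairs: (1,3), (1,4)

α = atan 0.3 = 16.70°;  2α = 33.40°
n_0 = (-0.4287, -0.9035)
n_1 = (+0.9793, +0.2024)
n_2 = (-0.5716, +0.8205)
n_3 = (-0.9458, +0.3249)
n_4 = (-0.9834, -0.1815)
  (0,1): δ = 52.94°  ·
  (0,2): δ = 60.25°  ·
  (0,3): δ = 96.43°  ·
  (0,4): δ = 125.84°  ·
  (1,2): δ = 66.82°  ·
  (1,3): δ = 30.64°  ✓
  (1,4): δ = 1.22°  ✓
  (2,3): δ = 143.82°  ·
  (2,4): δ = 114.40°  ·
  (3,4): δ = 150.58°  ·
antipodal pairs: 2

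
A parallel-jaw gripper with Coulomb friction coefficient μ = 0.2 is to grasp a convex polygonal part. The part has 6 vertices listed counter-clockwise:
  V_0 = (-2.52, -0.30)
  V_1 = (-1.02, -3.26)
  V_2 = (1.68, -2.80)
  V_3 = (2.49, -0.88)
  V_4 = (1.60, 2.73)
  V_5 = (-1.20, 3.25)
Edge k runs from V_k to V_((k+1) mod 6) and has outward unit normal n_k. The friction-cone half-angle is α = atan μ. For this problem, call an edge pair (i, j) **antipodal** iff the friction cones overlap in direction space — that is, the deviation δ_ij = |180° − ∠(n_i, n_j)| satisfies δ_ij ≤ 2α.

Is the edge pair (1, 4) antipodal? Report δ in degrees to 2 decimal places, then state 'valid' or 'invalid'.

α = atan 0.2 = 11.31°;  2α = 22.62°
edge 1: e_1 = (+2.70, +0.46);  n_1 = (+0.1680, -0.9858)
edge 4: e_4 = (-2.80, +0.52);  n_4 = (+0.1826, +0.9832)
∠(n_1, n_4) = 159.81°
δ = |180° − 159.81°| = 20.19°
20.19° ≤ 2α = 22.62°  →  valid

δ = 20.19°, valid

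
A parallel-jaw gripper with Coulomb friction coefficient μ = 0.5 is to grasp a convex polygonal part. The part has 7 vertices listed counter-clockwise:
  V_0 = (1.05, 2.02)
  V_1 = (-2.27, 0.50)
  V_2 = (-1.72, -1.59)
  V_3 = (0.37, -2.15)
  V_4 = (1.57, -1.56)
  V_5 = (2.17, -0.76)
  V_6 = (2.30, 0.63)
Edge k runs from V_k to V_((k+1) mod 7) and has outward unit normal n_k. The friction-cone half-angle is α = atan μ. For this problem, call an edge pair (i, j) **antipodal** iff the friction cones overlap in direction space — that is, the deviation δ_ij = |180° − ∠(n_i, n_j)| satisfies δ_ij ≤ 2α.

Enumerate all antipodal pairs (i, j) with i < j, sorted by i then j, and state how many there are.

count = 7; pairs: (0,2), (0,3), (0,4), (1,4), (1,5), (1,6), (2,6)

α = atan 0.5 = 26.57°;  2α = 53.13°
n_0 = (-0.4163, +0.9092)
n_1 = (-0.9671, -0.2545)
n_2 = (-0.2588, -0.9659)
n_3 = (+0.4412, -0.8974)
n_4 = (+0.8000, -0.6000)
n_5 = (+0.9957, -0.0931)
n_6 = (+0.7436, +0.6687)
  (0,1): δ = 99.86°  ·
  (0,2): δ = 39.60°  ✓
  (0,3): δ = 1.58°  ✓
  (0,4): δ = 28.53°  ✓
  (0,5): δ = 60.06°  ·
  (0,6): δ = 107.36°  ·
  (1,2): δ = 119.74°  ·
  (1,3): δ = 78.56°  ·
  (1,4): δ = 51.61°  ✓
  (1,5): δ = 20.09°  ✓
  (1,6): δ = 27.22°  ✓
  (2,3): δ = 138.82°  ·
  (2,4): δ = 111.87°  ·
  (2,5): δ = 80.34°  ·
  (2,6): δ = 33.04°  ✓
  (3,4): δ = 153.05°  ·
  (3,5): δ = 121.52°  ·
  (3,6): δ = 74.22°  ·
  (4,5): δ = 148.47°  ·
  (4,6): δ = 101.17°  ·
  (5,6): δ = 132.69°  ·
antipodal pairs: 7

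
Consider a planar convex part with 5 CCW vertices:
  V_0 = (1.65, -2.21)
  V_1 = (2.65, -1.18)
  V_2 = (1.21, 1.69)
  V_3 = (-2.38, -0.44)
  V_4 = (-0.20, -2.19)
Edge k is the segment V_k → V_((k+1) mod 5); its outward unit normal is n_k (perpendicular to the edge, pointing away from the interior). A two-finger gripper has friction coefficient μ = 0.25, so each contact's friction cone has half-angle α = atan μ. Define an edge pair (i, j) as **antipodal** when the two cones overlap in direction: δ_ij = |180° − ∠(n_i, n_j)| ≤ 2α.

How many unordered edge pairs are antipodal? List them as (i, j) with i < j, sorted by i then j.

count = 2; pairs: (0,2), (1,3)

α = atan 0.25 = 14.04°;  2α = 28.07°
n_0 = (+0.7175, -0.6966)
n_1 = (+0.8938, +0.4485)
n_2 = (-0.5103, +0.8600)
n_3 = (-0.6260, -0.7798)
n_4 = (-0.0108, -0.9999)
  (0,1): δ = 109.20°  ·
  (0,2): δ = 15.17°  ✓
  (0,3): δ = 95.40°  ·
  (0,4): δ = 133.53°  ·
  (1,2): δ = 85.96°  ·
  (1,3): δ = 24.60°  ✓
  (1,4): δ = 62.74°  ·
  (2,3): δ = 69.44°  ·
  (2,4): δ = 31.30°  ·
  (3,4): δ = 141.86°  ·
antipodal pairs: 2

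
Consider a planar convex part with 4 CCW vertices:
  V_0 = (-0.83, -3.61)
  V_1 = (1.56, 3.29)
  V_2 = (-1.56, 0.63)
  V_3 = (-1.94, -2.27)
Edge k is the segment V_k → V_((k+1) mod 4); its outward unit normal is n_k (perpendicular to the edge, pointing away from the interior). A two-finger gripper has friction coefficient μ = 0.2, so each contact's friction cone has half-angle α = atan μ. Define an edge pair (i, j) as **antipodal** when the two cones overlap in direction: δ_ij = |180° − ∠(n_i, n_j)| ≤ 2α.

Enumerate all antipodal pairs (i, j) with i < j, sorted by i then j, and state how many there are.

α = atan 0.2 = 11.31°;  2α = 22.62°
n_0 = (+0.9449, -0.3273)
n_1 = (-0.6488, +0.7610)
n_2 = (-0.9915, +0.1299)
n_3 = (-0.7701, -0.6379)
  (0,1): δ = 30.45°  ·
  (0,2): δ = 11.64°  ✓
  (0,3): δ = 58.74°  ·
  (1,2): δ = 137.91°  ·
  (1,3): δ = 90.81°  ·
  (2,3): δ = 132.90°  ·
antipodal pairs: 1

count = 1; pairs: (0,2)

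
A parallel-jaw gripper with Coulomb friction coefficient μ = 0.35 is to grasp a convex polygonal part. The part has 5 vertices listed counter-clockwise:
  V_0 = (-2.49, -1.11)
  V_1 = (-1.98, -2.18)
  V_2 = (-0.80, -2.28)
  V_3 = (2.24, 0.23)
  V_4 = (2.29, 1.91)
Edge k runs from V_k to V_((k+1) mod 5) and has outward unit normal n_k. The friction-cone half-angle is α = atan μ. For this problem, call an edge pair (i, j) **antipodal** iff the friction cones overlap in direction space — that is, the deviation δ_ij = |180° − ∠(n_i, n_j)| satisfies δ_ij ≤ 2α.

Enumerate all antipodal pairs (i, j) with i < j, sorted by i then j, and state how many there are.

count = 3; pairs: (0,3), (1,4), (2,4)

α = atan 0.35 = 19.29°;  2α = 38.58°
n_0 = (-0.9027, -0.4303)
n_1 = (-0.0844, -0.9964)
n_2 = (+0.6367, -0.7711)
n_3 = (+0.9996, -0.0297)
n_4 = (-0.5341, +0.8454)
  (0,1): δ = 120.33°  ·
  (0,2): δ = 75.94°  ·
  (0,3): δ = 27.19°  ✓
  (0,4): δ = 96.80°  ·
  (1,2): δ = 135.61°  ·
  (1,3): δ = 86.86°  ·
  (1,4): δ = 37.13°  ✓
  (2,3): δ = 131.25°  ·
  (2,4): δ = 7.26°  ✓
  (3,4): δ = 56.01°  ·
antipodal pairs: 3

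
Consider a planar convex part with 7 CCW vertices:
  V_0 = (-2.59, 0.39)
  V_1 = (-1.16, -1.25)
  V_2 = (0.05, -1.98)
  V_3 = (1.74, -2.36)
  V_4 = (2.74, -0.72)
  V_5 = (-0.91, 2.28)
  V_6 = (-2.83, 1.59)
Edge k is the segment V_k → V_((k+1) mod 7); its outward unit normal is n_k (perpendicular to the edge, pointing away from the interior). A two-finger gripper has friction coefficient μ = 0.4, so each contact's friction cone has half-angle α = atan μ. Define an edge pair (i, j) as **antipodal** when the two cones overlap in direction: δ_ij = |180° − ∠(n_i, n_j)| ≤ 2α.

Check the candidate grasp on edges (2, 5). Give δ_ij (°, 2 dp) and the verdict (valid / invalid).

α = atan 0.4 = 21.80°;  2α = 43.60°
edge 2: e_2 = (+1.69, -0.38);  n_2 = (-0.2194, -0.9756)
edge 5: e_5 = (-1.92, -0.69);  n_5 = (-0.3382, +0.9411)
∠(n_2, n_5) = 147.56°
δ = |180° − 147.56°| = 32.44°
32.44° ≤ 2α = 43.60°  →  valid

δ = 32.44°, valid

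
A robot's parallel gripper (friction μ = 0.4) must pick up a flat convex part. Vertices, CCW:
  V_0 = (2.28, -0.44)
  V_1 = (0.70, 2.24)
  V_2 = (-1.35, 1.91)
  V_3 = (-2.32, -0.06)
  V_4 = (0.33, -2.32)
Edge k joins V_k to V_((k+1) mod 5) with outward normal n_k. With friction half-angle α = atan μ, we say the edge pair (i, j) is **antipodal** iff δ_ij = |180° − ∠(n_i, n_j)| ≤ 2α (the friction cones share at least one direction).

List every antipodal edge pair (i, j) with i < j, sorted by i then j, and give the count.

α = atan 0.4 = 21.80°;  2α = 43.60°
n_0 = (+0.8614, +0.5079)
n_1 = (-0.1589, +0.9873)
n_2 = (-0.8971, +0.4417)
n_3 = (-0.6489, -0.7609)
n_4 = (+0.6941, -0.7199)
  (0,1): δ = 111.38°  ·
  (0,2): δ = 56.74°  ·
  (0,3): δ = 19.02°  ✓
  (0,4): δ = 103.43°  ·
  (1,2): δ = 125.36°  ·
  (1,3): δ = 49.60°  ·
  (1,4): δ = 34.81°  ✓
  (2,3): δ = 104.24°  ·
  (2,4): δ = 19.83°  ✓
  (3,4): δ = 95.59°  ·
antipodal pairs: 3

count = 3; pairs: (0,3), (1,4), (2,4)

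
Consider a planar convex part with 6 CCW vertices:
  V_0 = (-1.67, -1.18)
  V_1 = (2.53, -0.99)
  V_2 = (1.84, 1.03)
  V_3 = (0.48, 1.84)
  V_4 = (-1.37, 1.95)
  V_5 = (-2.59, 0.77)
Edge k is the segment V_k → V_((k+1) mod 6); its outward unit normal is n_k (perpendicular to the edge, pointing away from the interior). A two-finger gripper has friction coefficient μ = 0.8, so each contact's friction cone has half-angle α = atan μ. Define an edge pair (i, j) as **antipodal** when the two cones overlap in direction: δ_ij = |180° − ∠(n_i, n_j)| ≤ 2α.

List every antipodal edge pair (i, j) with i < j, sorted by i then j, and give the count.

α = atan 0.8 = 38.66°;  2α = 77.32°
n_0 = (+0.0452, -0.9990)
n_1 = (+0.9463, +0.3232)
n_2 = (+0.5117, +0.8592)
n_3 = (+0.0594, +0.9982)
n_4 = (-0.6952, +0.7188)
n_5 = (-0.9044, -0.4267)
  (0,1): δ = 73.73°  ✓
  (0,2): δ = 33.37°  ✓
  (0,3): δ = 5.99°  ✓
  (0,4): δ = 41.45°  ✓
  (0,5): δ = 112.67°  ·
  (1,2): δ = 139.64°  ·
  (1,3): δ = 112.26°  ·
  (1,4): δ = 64.81°  ✓
  (1,5): δ = 6.40°  ✓
  (2,3): δ = 152.63°  ·
  (2,4): δ = 105.18°  ·
  (2,5): δ = 33.96°  ✓
  (3,4): δ = 132.55°  ·
  (3,5): δ = 61.34°  ✓
  (4,5): δ = 108.79°  ·
antipodal pairs: 8

count = 8; pairs: (0,1), (0,2), (0,3), (0,4), (1,4), (1,5), (2,5), (3,5)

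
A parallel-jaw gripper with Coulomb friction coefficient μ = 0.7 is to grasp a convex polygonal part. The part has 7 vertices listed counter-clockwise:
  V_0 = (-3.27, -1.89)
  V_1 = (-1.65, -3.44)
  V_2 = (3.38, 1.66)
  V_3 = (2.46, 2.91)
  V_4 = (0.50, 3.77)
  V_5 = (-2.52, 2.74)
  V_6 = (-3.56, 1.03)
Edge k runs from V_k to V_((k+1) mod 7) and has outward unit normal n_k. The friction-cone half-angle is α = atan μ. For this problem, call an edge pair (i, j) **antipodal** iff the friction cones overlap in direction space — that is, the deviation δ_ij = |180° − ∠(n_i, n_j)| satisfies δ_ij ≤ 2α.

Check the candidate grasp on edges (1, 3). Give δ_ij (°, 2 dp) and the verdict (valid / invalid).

δ = 69.09°, valid

α = atan 0.7 = 34.99°;  2α = 69.98°
edge 1: e_1 = (+5.03, +5.10);  n_1 = (+0.7120, -0.7022)
edge 3: e_3 = (-1.96, +0.86);  n_3 = (+0.4018, +0.9157)
∠(n_1, n_3) = 110.91°
δ = |180° − 110.91°| = 69.09°
69.09° ≤ 2α = 69.98°  →  valid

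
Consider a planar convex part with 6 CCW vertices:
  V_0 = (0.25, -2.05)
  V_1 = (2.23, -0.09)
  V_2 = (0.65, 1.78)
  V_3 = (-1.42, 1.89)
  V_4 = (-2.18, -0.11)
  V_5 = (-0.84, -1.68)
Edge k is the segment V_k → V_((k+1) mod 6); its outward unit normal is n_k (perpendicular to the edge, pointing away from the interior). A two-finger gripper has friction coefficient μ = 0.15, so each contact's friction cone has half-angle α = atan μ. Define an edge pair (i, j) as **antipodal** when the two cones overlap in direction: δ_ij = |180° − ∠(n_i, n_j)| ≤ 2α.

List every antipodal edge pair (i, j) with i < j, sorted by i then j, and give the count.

count = 2; pairs: (1,4), (2,5)

α = atan 0.15 = 8.53°;  2α = 17.06°
n_0 = (+0.7035, -0.7107)
n_1 = (+0.7639, +0.6454)
n_2 = (+0.0531, +0.9986)
n_3 = (-0.9348, +0.3552)
n_4 = (-0.7606, -0.6492)
n_5 = (-0.3214, -0.9469)
  (0,1): δ = 94.51°  ·
  (0,2): δ = 47.75°  ·
  (0,3): δ = 24.48°  ·
  (0,4): δ = 85.77°  ·
  (0,5): δ = 116.54°  ·
  (1,2): δ = 133.24°  ·
  (1,3): δ = 61.00°  ·
  (1,4): δ = 0.29°  ✓
  (1,5): δ = 31.06°  ·
  (2,3): δ = 107.76°  ·
  (2,4): δ = 46.48°  ·
  (2,5): δ = 15.71°  ✓
  (3,4): δ = 118.71°  ·
  (3,5): δ = 87.94°  ·
  (4,5): δ = 149.23°  ·
antipodal pairs: 2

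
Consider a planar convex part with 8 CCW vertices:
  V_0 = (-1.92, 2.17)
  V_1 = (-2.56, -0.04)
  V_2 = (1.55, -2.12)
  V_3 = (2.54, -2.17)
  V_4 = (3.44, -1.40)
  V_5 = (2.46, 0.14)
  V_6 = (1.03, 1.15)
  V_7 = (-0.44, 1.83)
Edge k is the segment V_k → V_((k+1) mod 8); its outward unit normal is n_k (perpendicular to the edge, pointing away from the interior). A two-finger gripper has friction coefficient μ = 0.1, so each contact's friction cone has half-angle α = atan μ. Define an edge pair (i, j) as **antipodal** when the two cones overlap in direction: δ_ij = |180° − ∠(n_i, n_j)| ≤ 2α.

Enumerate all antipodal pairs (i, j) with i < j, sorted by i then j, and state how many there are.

count = 3; pairs: (1,5), (1,6), (2,7)

α = atan 0.1 = 5.71°;  2α = 11.42°
n_0 = (-0.9605, +0.2782)
n_1 = (-0.4516, -0.8922)
n_2 = (-0.0504, -0.9987)
n_3 = (+0.6501, -0.7599)
n_4 = (+0.8437, +0.5369)
n_5 = (+0.5769, +0.8168)
n_6 = (+0.4198, +0.9076)
n_7 = (+0.2239, +0.9746)
  (0,1): δ = 100.69°  ·
  (0,2): δ = 76.74°  ·
  (0,3): δ = 33.30°  ·
  (0,4): δ = 48.62°  ·
  (0,5): δ = 70.92°  ·
  (0,6): δ = 81.33°  ·
  (0,7): δ = 93.21°  ·
  (1,2): δ = 156.05°  ·
  (1,3): δ = 112.61°  ·
  (1,4): δ = 30.69°  ·
  (1,5): δ = 8.39°  ✓
  (1,6): δ = 2.02°  ✓
  (1,7): δ = 13.91°  ·
  (2,3): δ = 136.56°  ·
  (2,4): δ = 54.64°  ·
  (2,5): δ = 32.34°  ·
  (2,6): δ = 21.93°  ·
  (2,7): δ = 10.05°  ✓
  (3,4): δ = 98.08°  ·
  (3,5): δ = 75.78°  ·
  (3,6): δ = 65.37°  ·
  (3,7): δ = 53.49°  ·
  (4,5): δ = 157.70°  ·
  (4,6): δ = 147.30°  ·
  (4,7): δ = 135.41°  ·
  (5,6): δ = 169.59°  ·
  (5,7): δ = 157.70°  ·
  (6,7): δ = 168.11°  ·
antipodal pairs: 3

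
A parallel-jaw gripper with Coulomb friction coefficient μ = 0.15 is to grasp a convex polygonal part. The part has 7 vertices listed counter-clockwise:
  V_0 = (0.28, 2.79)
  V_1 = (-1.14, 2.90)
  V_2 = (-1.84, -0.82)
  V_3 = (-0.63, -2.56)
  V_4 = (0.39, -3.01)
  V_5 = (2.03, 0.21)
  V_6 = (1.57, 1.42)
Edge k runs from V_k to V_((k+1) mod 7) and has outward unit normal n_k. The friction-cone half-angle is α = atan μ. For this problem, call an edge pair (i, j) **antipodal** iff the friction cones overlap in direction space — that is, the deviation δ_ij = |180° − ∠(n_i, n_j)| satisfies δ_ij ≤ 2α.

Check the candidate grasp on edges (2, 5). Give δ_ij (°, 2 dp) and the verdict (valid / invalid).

δ = 14.00°, valid

α = atan 0.15 = 8.53°;  2α = 17.06°
edge 2: e_2 = (+1.21, -1.74);  n_2 = (-0.8210, -0.5709)
edge 5: e_5 = (-0.46, +1.21);  n_5 = (+0.9347, +0.3554)
∠(n_2, n_5) = 166.00°
δ = |180° − 166.00°| = 14.00°
14.00° ≤ 2α = 17.06°  →  valid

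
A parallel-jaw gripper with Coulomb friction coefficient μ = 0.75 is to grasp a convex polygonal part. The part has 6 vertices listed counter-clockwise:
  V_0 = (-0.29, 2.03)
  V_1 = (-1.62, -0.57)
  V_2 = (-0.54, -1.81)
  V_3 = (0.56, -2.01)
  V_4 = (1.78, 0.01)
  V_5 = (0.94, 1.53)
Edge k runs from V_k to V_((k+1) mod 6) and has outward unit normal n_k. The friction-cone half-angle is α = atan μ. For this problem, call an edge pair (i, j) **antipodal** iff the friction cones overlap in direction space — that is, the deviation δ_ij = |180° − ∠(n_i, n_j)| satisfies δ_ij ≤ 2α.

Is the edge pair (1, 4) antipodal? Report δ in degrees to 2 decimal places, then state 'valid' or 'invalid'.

δ = 12.13°, valid

α = atan 0.75 = 36.87°;  2α = 73.74°
edge 1: e_1 = (+1.08, -1.24);  n_1 = (-0.7541, -0.6568)
edge 4: e_4 = (-0.84, +1.52);  n_4 = (+0.8752, +0.4837)
∠(n_1, n_4) = 167.87°
δ = |180° − 167.87°| = 12.13°
12.13° ≤ 2α = 73.74°  →  valid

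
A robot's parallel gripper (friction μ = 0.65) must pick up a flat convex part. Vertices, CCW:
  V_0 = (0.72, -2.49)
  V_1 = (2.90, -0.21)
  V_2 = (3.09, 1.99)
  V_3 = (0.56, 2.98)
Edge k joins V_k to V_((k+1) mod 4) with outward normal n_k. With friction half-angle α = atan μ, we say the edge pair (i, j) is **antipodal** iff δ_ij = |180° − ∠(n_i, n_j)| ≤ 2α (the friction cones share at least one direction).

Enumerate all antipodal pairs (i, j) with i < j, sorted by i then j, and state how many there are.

α = atan 0.65 = 33.02°;  2α = 66.05°
n_0 = (+0.7228, -0.6911)
n_1 = (+0.9963, -0.0860)
n_2 = (+0.3644, +0.9312)
n_3 = (-0.9996, -0.0292)
  (0,1): δ = 141.22°  ·
  (0,2): δ = 67.66°  ·
  (0,3): δ = 45.39°  ✓
  (1,2): δ = 106.43°  ·
  (1,3): δ = 6.61°  ✓
  (2,3): δ = 66.95°  ·
antipodal pairs: 2

count = 2; pairs: (0,3), (1,3)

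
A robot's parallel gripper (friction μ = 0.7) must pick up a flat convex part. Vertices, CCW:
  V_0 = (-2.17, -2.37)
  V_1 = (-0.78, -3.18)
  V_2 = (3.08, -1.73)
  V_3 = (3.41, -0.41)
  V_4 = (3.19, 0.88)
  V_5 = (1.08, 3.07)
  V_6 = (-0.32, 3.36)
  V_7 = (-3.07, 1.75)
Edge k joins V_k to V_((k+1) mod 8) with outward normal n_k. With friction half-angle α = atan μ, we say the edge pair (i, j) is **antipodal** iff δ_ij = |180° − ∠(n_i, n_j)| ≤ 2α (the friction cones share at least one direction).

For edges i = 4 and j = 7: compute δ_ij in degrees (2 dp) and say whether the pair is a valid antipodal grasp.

α = atan 0.7 = 34.99°;  2α = 69.98°
edge 4: e_4 = (-2.11, +2.19);  n_4 = (+0.7201, +0.6938)
edge 7: e_7 = (+0.90, -4.12);  n_7 = (-0.9770, -0.2134)
∠(n_4, n_7) = 148.39°
δ = |180° − 148.39°| = 31.61°
31.61° ≤ 2α = 69.98°  →  valid

δ = 31.61°, valid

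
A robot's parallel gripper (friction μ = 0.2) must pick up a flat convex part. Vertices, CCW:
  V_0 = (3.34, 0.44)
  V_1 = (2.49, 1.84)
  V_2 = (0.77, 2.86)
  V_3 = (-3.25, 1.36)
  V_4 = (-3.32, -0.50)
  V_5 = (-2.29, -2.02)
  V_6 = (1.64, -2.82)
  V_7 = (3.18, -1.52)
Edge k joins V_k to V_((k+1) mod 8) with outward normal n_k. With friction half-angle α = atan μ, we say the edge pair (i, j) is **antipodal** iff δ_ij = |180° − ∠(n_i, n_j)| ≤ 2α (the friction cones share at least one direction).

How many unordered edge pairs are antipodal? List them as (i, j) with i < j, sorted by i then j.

α = atan 0.2 = 11.31°;  2α = 22.62°
n_0 = (+0.8548, +0.5190)
n_1 = (+0.5101, +0.8601)
n_2 = (-0.3496, +0.9369)
n_3 = (-0.9993, +0.0376)
n_4 = (-0.8278, -0.5610)
n_5 = (-0.1995, -0.9799)
n_6 = (+0.6451, -0.7641)
n_7 = (+0.9967, -0.0814)
  (0,1): δ = 151.93°  ·
  (0,2): δ = 100.80°  ·
  (0,3): δ = 33.42°  ·
  (0,4): δ = 2.86°  ✓
  (0,5): δ = 47.23°  ·
  (0,6): δ = 98.91°  ·
  (0,7): δ = 144.07°  ·
  (1,2): δ = 128.87°  ·
  (1,3): δ = 61.49°  ·
  (1,4): δ = 25.21°  ·
  (1,5): δ = 19.16°  ✓
  (1,6): δ = 70.84°  ·
  (1,7): δ = 116.00°  ·
  (2,3): δ = 112.62°  ·
  (2,4): δ = 76.34°  ·
  (2,5): δ = 31.97°  ·
  (2,6): δ = 19.71°  ✓
  (2,7): δ = 64.87°  ·
  (3,4): δ = 143.72°  ·
  (3,5): δ = 99.35°  ·
  (3,6): δ = 47.68°  ·
  (3,7): δ = 2.51°  ✓
  (4,5): δ = 135.63°  ·
  (4,6): δ = 83.95°  ·
  (4,7): δ = 38.79°  ·
  (5,6): δ = 128.32°  ·
  (5,7): δ = 83.16°  ·
  (6,7): δ = 134.84°  ·
antipodal pairs: 4

count = 4; pairs: (0,4), (1,5), (2,6), (3,7)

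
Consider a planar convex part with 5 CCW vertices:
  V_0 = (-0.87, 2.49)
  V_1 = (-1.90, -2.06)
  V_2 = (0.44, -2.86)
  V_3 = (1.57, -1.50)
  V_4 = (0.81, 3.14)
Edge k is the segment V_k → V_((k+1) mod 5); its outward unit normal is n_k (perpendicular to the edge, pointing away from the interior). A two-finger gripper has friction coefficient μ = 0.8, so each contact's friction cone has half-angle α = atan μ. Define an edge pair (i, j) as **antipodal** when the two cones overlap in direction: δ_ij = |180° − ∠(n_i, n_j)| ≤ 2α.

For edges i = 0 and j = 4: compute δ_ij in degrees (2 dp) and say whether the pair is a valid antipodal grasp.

δ = 123.91°, invalid

α = atan 0.8 = 38.66°;  2α = 77.32°
edge 0: e_0 = (-1.03, -4.55);  n_0 = (-0.9753, +0.2208)
edge 4: e_4 = (-1.68, -0.65);  n_4 = (-0.3608, +0.9326)
∠(n_0, n_4) = 56.09°
δ = |180° − 56.09°| = 123.91°
123.91° > 2α = 77.32°  →  invalid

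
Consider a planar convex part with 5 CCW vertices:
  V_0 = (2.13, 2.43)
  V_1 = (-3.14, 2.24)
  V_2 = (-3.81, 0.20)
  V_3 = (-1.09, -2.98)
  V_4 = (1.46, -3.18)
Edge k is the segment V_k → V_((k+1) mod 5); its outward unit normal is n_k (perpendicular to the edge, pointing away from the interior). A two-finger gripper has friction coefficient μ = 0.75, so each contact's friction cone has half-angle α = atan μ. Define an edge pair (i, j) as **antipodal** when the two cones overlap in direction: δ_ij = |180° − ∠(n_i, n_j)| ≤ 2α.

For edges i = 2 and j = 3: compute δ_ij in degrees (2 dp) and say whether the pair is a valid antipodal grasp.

δ = 135.03°, invalid

α = atan 0.75 = 36.87°;  2α = 73.74°
edge 2: e_2 = (+2.72, -3.18);  n_2 = (-0.7599, -0.6500)
edge 3: e_3 = (+2.55, -0.20);  n_3 = (-0.0782, -0.9969)
∠(n_2, n_3) = 44.97°
δ = |180° − 44.97°| = 135.03°
135.03° > 2α = 73.74°  →  invalid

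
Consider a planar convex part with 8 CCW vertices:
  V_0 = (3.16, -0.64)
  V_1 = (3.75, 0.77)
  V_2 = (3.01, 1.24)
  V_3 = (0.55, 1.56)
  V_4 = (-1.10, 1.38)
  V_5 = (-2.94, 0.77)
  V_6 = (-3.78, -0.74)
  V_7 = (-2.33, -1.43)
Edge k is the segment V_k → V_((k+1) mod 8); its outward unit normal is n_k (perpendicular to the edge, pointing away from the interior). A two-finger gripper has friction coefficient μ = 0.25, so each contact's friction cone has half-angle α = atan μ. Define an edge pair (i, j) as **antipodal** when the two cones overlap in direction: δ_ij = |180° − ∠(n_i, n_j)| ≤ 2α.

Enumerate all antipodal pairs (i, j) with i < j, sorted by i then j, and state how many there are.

α = atan 0.25 = 14.04°;  2α = 28.07°
n_0 = (+0.9225, -0.3860)
n_1 = (+0.5361, +0.8441)
n_2 = (+0.1290, +0.9916)
n_3 = (-0.1084, +0.9941)
n_4 = (-0.3147, +0.9492)
n_5 = (-0.8739, +0.4861)
n_6 = (-0.4297, -0.9030)
n_7 = (+0.1424, -0.9898)
  (0,1): δ = 99.71°  ·
  (0,2): δ = 74.71°  ·
  (0,3): δ = 61.07°  ·
  (0,4): δ = 48.95°  ·
  (0,5): δ = 6.38°  ✓
  (0,6): δ = 87.26°  ·
  (0,7): δ = 120.89°  ·
  (1,2): δ = 154.99°  ·
  (1,3): δ = 141.35°  ·
  (1,4): δ = 129.24°  ·
  (1,5): δ = 86.67°  ·
  (1,6): δ = 6.97°  ✓
  (1,7): δ = 40.61°  ·
  (2,3): δ = 166.36°  ·
  (2,4): δ = 154.25°  ·
  (2,5): δ = 111.68°  ·
  (2,6): δ = 18.04°  ✓
  (2,7): δ = 15.60°  ✓
  (3,4): δ = 167.88°  ·
  (3,5): δ = 125.31°  ·
  (3,6): δ = 31.67°  ·
  (3,7): δ = 1.96°  ✓
  (4,5): δ = 137.43°  ·
  (4,6): δ = 43.79°  ·
  (4,7): δ = 10.15°  ✓
  (5,6): δ = 86.36°  ·
  (5,7): δ = 52.72°  ·
  (6,7): δ = 146.36°  ·
antipodal pairs: 6

count = 6; pairs: (0,5), (1,6), (2,6), (2,7), (3,7), (4,7)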